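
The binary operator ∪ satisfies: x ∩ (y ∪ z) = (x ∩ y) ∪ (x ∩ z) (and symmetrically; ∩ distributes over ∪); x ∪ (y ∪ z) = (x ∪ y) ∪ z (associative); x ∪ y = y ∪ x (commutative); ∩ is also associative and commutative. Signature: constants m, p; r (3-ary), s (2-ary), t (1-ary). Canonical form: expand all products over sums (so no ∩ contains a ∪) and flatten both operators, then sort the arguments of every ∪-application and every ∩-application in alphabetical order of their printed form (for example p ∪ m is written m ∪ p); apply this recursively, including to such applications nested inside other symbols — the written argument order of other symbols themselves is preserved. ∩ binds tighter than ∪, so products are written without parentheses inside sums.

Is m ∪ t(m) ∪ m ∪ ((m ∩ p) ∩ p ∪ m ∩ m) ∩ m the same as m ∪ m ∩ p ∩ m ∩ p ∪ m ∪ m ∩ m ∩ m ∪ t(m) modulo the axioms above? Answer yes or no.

Answer: yes — both canonical forms are m ∪ m ∪ m ∩ m ∩ m ∪ m ∩ m ∩ p ∩ p ∪ t(m)

Derivation:
Left:  m ∪ t(m) ∪ m ∪ ((m ∩ p) ∩ p ∪ m ∩ m) ∩ m
  Expand:  m ∪ t(m) ∪ m ∪ m ∩ m ∩ p ∩ p ∪ m ∩ m ∩ m
  Sort arguments:  m ∪ m ∪ m ∩ m ∩ m ∪ m ∩ m ∩ p ∩ p ∪ t(m)
Right:  m ∪ m ∩ p ∩ m ∩ p ∪ m ∪ m ∩ m ∩ m ∪ t(m)
  Un-nest:  m ∪ m ∩ m ∩ p ∩ p ∪ m ∪ m ∩ m ∩ m ∪ t(m)
  Sort arguments:  m ∪ m ∪ m ∩ m ∩ m ∪ m ∩ m ∩ p ∩ p ∪ t(m)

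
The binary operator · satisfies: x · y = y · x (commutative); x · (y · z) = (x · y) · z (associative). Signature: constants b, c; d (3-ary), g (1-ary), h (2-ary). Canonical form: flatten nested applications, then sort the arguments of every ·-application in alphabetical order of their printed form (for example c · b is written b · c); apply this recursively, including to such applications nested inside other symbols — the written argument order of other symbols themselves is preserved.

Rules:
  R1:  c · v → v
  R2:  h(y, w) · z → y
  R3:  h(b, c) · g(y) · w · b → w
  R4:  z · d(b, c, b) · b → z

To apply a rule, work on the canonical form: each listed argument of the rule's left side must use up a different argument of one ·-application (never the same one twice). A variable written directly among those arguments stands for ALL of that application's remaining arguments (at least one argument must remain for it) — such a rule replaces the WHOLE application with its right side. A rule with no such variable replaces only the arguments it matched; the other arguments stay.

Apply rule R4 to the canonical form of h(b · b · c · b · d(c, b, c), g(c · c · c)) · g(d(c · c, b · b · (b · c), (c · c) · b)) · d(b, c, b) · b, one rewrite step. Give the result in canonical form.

Canonical form:  b · d(b, c, b) · g(d(c · c, b · b · b · c, b · c · c)) · h(b · b · b · c · d(c, b, c), g(c · c · c))
R4 matches:  uses b, d(b, c, b);  z := g(d(c · c, b · b · b · c, b · c · c)) · h(b · b · b · c · d(c, b, c), g(c · c · c))
Every leftover argument binds to the variable; the entire application is replaced.
New term:  g(d(c · c, b · b · b · c, b · c · c)) · h(b · b · b · c · d(c, b, c), g(c · c · c))

Answer: g(d(c · c, b · b · b · c, b · c · c)) · h(b · b · b · c · d(c, b, c), g(c · c · c))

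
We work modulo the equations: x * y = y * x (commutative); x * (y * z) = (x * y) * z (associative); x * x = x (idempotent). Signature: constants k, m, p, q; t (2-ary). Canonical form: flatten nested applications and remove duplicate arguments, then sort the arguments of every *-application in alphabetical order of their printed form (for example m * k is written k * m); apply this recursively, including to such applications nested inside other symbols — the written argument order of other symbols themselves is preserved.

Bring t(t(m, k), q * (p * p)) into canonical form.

Descend into:  q * (p * p)
Flatten:  q * p * p
Idempotence:  drop duplicate p
Sort:  p * q
Rebuild:  t(t(m, k), p * q)

Answer: t(t(m, k), p * q)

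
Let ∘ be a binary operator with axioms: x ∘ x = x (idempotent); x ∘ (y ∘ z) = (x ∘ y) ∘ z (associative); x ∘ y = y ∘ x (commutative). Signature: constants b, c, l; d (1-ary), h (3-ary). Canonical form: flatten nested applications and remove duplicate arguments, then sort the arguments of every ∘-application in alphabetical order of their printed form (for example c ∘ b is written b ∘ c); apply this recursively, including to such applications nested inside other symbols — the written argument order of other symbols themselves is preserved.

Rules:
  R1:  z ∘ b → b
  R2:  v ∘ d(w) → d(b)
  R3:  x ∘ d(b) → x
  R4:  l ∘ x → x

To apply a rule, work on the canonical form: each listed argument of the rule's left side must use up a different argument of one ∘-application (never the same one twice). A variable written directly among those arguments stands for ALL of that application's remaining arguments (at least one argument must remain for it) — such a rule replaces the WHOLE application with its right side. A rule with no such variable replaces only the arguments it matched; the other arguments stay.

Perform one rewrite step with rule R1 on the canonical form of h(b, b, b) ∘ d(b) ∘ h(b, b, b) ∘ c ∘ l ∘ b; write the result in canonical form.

Answer: b

Derivation:
Canonical form:  b ∘ c ∘ d(b) ∘ h(b, b, b) ∘ l
Match R1:  consume b;  z := c ∘ d(b) ∘ h(b, b, b) ∘ l
The extension variable absorbs all remaining arguments, so the whole application is rewritten.
Result:  b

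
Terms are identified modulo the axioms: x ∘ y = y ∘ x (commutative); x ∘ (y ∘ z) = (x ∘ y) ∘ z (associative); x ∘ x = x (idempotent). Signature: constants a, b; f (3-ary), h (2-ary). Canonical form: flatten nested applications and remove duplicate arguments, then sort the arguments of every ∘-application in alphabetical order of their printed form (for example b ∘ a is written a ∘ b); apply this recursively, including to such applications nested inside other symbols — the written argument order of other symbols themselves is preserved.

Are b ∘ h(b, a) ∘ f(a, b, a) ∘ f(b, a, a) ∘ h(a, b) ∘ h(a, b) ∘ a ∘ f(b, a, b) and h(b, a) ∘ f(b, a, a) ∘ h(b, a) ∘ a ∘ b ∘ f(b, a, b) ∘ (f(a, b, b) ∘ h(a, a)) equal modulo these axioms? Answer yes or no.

Answer: no — a ∘ b ∘ f(a, b, a) ∘ f(b, a, a) ∘ f(b, a, b) ∘ h(a, b) ∘ h(b, a) vs a ∘ b ∘ f(a, b, b) ∘ f(b, a, a) ∘ f(b, a, b) ∘ h(a, a) ∘ h(b, a)

Derivation:
Left:  b ∘ h(b, a) ∘ f(a, b, a) ∘ f(b, a, a) ∘ h(a, b) ∘ h(a, b) ∘ a ∘ f(b, a, b)
  Drop duplicates:  drop duplicate h(a, b)
  Sort:  a ∘ b ∘ f(a, b, a) ∘ f(b, a, a) ∘ f(b, a, b) ∘ h(a, b) ∘ h(b, a)
Right:  h(b, a) ∘ f(b, a, a) ∘ h(b, a) ∘ a ∘ b ∘ f(b, a, b) ∘ (f(a, b, b) ∘ h(a, a))
  Flatten:  h(b, a) ∘ f(b, a, a) ∘ h(b, a) ∘ a ∘ b ∘ f(b, a, b) ∘ f(a, b, b) ∘ h(a, a)
  Deduplicate:  drop duplicate h(b, a)
  Order the arguments:  a ∘ b ∘ f(a, b, b) ∘ f(b, a, a) ∘ f(b, a, b) ∘ h(a, a) ∘ h(b, a)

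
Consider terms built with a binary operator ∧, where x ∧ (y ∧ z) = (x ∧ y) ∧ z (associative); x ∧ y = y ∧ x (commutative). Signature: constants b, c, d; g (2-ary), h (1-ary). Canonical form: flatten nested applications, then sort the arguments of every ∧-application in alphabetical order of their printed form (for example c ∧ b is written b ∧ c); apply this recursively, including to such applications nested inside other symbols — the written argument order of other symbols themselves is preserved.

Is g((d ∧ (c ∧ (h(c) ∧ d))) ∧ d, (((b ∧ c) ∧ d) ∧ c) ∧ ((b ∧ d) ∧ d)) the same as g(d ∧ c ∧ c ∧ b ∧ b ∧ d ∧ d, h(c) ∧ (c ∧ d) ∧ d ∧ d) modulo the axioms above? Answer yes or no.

Left:  g((d ∧ (c ∧ (h(c) ∧ d))) ∧ d, (((b ∧ c) ∧ d) ∧ c) ∧ ((b ∧ d) ∧ d))
  Work inside:  (((b ∧ c) ∧ d) ∧ c) ∧ ((b ∧ d) ∧ d)
  Merge nested applications:  b ∧ c ∧ d ∧ c ∧ b ∧ d ∧ d
  Order the arguments:  b ∧ b ∧ c ∧ c ∧ d ∧ d ∧ d
  Put back:  g(c ∧ d ∧ d ∧ d ∧ h(c), b ∧ b ∧ c ∧ c ∧ d ∧ d ∧ d)
Right:  g(d ∧ c ∧ c ∧ b ∧ b ∧ d ∧ d, h(c) ∧ (c ∧ d) ∧ d ∧ d)
  Descend into:  h(c) ∧ (c ∧ d) ∧ d ∧ d
  Merge nested applications:  h(c) ∧ c ∧ d ∧ d ∧ d
  Sort arguments:  c ∧ d ∧ d ∧ d ∧ h(c)
  Rebuild:  g(b ∧ b ∧ c ∧ c ∧ d ∧ d ∧ d, c ∧ d ∧ d ∧ d ∧ h(c))

Answer: no — g(c ∧ d ∧ d ∧ d ∧ h(c), b ∧ b ∧ c ∧ c ∧ d ∧ d ∧ d) vs g(b ∧ b ∧ c ∧ c ∧ d ∧ d ∧ d, c ∧ d ∧ d ∧ d ∧ h(c))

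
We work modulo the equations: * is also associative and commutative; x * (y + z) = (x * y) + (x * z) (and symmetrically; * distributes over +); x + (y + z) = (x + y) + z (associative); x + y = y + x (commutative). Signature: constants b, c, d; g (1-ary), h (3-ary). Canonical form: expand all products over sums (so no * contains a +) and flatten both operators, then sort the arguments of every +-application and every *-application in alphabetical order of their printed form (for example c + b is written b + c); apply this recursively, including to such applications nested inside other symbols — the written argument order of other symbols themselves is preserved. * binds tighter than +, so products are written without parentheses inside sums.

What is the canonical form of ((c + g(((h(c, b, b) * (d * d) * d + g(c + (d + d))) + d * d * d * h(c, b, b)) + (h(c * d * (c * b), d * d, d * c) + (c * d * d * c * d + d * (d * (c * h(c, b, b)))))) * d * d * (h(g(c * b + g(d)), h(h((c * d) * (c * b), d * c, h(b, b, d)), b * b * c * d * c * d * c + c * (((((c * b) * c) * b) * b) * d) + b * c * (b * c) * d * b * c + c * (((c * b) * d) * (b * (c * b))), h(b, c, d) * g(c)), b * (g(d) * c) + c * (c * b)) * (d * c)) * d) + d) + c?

Merge nested applications:  c + c * d * d * d * d * g(c * c * d * d * d + c * d * d * h(c, b, b) + d * d * d * h(c, b, b) + d * d * d * h(c, b, b) + g(c + d + d) + h(b * c * c * d, d * d, c * d)) * h(g(b * c + g(d)), h(h(b * c * c * d, c * d, h(b, b, d)), b * b * b * c * c * c * d + b * b * b * c * c * c * d + b * b * b * c * c * c * d + b * b * c * c * c * d * d, g(c) * h(b, c, d)), b * c * c + b * c * g(d)) + d + c
Order the arguments:  c + c + c * d * d * d * d * g(c * c * d * d * d + c * d * d * h(c, b, b) + d * d * d * h(c, b, b) + d * d * d * h(c, b, b) + g(c + d + d) + h(b * c * c * d, d * d, c * d)) * h(g(b * c + g(d)), h(h(b * c * c * d, c * d, h(b, b, d)), b * b * b * c * c * c * d + b * b * b * c * c * c * d + b * b * b * c * c * c * d + b * b * c * c * c * d * d, g(c) * h(b, c, d)), b * c * c + b * c * g(d)) + d

Answer: c + c + c * d * d * d * d * g(c * c * d * d * d + c * d * d * h(c, b, b) + d * d * d * h(c, b, b) + d * d * d * h(c, b, b) + g(c + d + d) + h(b * c * c * d, d * d, c * d)) * h(g(b * c + g(d)), h(h(b * c * c * d, c * d, h(b, b, d)), b * b * b * c * c * c * d + b * b * b * c * c * c * d + b * b * b * c * c * c * d + b * b * c * c * c * d * d, g(c) * h(b, c, d)), b * c * c + b * c * g(d)) + d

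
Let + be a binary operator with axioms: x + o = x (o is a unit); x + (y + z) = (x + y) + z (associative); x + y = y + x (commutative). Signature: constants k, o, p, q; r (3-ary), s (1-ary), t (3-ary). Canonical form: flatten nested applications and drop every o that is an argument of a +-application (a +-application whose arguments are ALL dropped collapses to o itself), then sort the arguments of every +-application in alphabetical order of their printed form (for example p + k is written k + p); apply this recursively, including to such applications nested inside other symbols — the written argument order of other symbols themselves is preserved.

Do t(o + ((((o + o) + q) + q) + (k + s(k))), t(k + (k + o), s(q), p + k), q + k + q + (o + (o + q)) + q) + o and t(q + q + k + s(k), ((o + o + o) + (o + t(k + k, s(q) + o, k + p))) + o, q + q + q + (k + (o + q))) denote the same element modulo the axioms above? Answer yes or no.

Answer: yes — both canonical forms are t(k + q + q + s(k), t(k + k, s(q), k + p), k + q + q + q + q)

Derivation:
Left:  t(o + ((((o + o) + q) + q) + (k + s(k))), t(k + (k + o), s(q), p + k), q + k + q + (o + (o + q)) + q) + o
  Simplify inside:  t(o + ((((o + o) + q) + q) + (k + s(k))), t(k + (k + o), s(q), p + k), q + k + q + (o + (o + q)) + q)  →  t(k + q + q + s(k), t(k + k, s(q), k + p), k + q + q + q + q)
  Unit:  drop o
  Sort arguments:  t(k + q + q + s(k), t(k + k, s(q), k + p), k + q + q + q + q)
Right:  t(q + q + k + s(k), ((o + o + o) + (o + t(k + k, s(q) + o, k + p))) + o, q + q + q + (k + (o + q)))
  Focus inside:  ((o + o + o) + (o + t(k + k, s(q) + o, k + p))) + o
  Un-nest:  o + o + o + o + t(k + k, s(q) + o, k + p) + o
  Simplify inside:  t(k + k, s(q) + o, k + p)  →  t(k + k, s(q), k + p)
  Drop the unit:  drop o (×5)
  Sort:  t(k + k, s(q), k + p)
  Rebuild:  t(k + q + q + s(k), t(k + k, s(q), k + p), k + q + q + q + q)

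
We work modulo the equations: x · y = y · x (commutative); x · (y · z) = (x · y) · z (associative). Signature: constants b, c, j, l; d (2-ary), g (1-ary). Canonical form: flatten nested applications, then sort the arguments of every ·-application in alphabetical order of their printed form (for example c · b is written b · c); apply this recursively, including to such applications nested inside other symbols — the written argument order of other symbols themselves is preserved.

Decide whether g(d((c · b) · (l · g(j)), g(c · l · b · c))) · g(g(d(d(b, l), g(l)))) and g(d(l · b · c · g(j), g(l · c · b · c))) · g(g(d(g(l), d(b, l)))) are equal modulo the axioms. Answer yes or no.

Answer: no — g(d(b · c · g(j) · l, g(b · c · c · l))) · g(g(d(d(b, l), g(l)))) vs g(d(b · c · g(j) · l, g(b · c · c · l))) · g(g(d(g(l), d(b, l))))

Derivation:
Left:  g(d((c · b) · (l · g(j)), g(c · l · b · c))) · g(g(d(d(b, l), g(l))))
  Inside:  g(d((c · b) · (l · g(j)), g(c · l · b · c)))  →  g(d(b · c · g(j) · l, g(b · c · c · l)))
  Sort:  g(d(b · c · g(j) · l, g(b · c · c · l))) · g(g(d(d(b, l), g(l))))
Right:  g(d(l · b · c · g(j), g(l · c · b · c))) · g(g(d(g(l), d(b, l))))
  Inside:  g(d(l · b · c · g(j), g(l · c · b · c)))  →  g(d(b · c · g(j) · l, g(b · c · c · l)))
  Sort:  g(d(b · c · g(j) · l, g(b · c · c · l))) · g(g(d(g(l), d(b, l))))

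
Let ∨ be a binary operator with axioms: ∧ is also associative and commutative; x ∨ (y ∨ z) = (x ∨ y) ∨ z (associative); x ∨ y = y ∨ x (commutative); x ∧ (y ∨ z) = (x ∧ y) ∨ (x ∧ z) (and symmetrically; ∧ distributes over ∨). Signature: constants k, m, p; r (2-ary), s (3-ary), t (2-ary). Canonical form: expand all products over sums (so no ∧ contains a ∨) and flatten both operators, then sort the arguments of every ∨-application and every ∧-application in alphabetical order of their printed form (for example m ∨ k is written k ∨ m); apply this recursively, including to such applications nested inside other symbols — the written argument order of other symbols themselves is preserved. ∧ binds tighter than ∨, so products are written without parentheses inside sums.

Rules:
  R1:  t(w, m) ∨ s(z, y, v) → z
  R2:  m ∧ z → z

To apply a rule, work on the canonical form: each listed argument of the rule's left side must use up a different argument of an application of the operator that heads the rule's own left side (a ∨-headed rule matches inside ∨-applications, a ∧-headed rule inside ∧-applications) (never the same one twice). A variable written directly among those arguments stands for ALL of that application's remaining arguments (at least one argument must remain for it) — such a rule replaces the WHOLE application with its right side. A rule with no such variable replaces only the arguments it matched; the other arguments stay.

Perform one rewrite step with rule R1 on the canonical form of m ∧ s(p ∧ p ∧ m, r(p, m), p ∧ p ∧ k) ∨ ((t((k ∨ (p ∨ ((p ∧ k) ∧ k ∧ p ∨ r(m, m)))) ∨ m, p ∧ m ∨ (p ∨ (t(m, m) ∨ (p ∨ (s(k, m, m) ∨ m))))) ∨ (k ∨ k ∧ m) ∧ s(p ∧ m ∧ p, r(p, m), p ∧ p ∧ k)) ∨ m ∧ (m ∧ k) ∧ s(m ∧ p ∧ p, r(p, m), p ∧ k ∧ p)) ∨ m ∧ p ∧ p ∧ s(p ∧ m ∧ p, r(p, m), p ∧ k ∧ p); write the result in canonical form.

Canonical form:  k ∧ m ∧ m ∧ s(m ∧ p ∧ p, r(p, m), k ∧ p ∧ p) ∨ k ∧ m ∧ s(m ∧ p ∧ p, r(p, m), k ∧ p ∧ p) ∨ k ∧ s(m ∧ p ∧ p, r(p, m), k ∧ p ∧ p) ∨ m ∧ p ∧ p ∧ s(m ∧ p ∧ p, r(p, m), k ∧ p ∧ p) ∨ m ∧ s(m ∧ p ∧ p, r(p, m), k ∧ p ∧ p) ∨ t(k ∨ k ∧ k ∧ p ∧ p ∨ m ∨ p ∨ r(m, m), m ∨ m ∧ p ∨ p ∨ p ∨ s(k, m, m) ∨ t(m, m))
Match R1:  consume s(k, m, m), t(m, m);  v := m, w := m, y := m, z := k
New term:  k ∧ m ∧ m ∧ s(m ∧ p ∧ p, r(p, m), k ∧ p ∧ p) ∨ k ∧ m ∧ s(m ∧ p ∧ p, r(p, m), k ∧ p ∧ p) ∨ k ∧ s(m ∧ p ∧ p, r(p, m), k ∧ p ∧ p) ∨ m ∧ p ∧ p ∧ s(m ∧ p ∧ p, r(p, m), k ∧ p ∧ p) ∨ m ∧ s(m ∧ p ∧ p, r(p, m), k ∧ p ∧ p) ∨ t(k ∨ k ∧ k ∧ p ∧ p ∨ m ∨ p ∨ r(m, m), k ∨ m ∨ m ∧ p ∨ p ∨ p)

Answer: k ∧ m ∧ m ∧ s(m ∧ p ∧ p, r(p, m), k ∧ p ∧ p) ∨ k ∧ m ∧ s(m ∧ p ∧ p, r(p, m), k ∧ p ∧ p) ∨ k ∧ s(m ∧ p ∧ p, r(p, m), k ∧ p ∧ p) ∨ m ∧ p ∧ p ∧ s(m ∧ p ∧ p, r(p, m), k ∧ p ∧ p) ∨ m ∧ s(m ∧ p ∧ p, r(p, m), k ∧ p ∧ p) ∨ t(k ∨ k ∧ k ∧ p ∧ p ∨ m ∨ p ∨ r(m, m), k ∨ m ∨ m ∧ p ∨ p ∨ p)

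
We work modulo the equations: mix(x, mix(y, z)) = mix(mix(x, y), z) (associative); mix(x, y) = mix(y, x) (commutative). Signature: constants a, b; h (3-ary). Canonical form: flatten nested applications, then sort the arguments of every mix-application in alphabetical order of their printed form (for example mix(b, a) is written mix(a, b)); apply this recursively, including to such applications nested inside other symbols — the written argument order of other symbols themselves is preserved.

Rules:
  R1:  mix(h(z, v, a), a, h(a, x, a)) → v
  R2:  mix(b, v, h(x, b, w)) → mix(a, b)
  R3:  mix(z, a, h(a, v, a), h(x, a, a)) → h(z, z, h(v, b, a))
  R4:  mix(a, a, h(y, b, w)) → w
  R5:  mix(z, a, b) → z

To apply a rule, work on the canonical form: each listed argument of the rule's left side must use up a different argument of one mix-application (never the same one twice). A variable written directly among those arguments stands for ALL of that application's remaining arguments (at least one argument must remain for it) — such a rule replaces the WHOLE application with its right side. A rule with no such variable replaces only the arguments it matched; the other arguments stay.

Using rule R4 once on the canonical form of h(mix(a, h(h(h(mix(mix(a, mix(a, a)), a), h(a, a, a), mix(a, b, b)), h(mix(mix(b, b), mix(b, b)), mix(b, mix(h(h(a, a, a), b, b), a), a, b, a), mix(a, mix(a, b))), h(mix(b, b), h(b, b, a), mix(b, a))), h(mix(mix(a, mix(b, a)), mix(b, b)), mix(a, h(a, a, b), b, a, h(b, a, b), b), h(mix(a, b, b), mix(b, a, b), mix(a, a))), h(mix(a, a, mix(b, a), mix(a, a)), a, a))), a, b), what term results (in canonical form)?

Answer: h(mix(a, h(h(h(mix(a, a, a, a), h(a, a, a), mix(a, b, b)), h(mix(b, b, b, b), mix(a, b, b, b), mix(a, a, b)), h(mix(b, b), h(b, b, a), mix(a, b))), h(mix(a, a, b, b, b), mix(a, a, b, b, h(a, a, b), h(b, a, b)), h(mix(a, b, b), mix(a, b, b), mix(a, a))), h(mix(a, a, a, a, a, b), a, a))), a, b)

Derivation:
Canonical form:  h(mix(a, h(h(h(mix(a, a, a, a), h(a, a, a), mix(a, b, b)), h(mix(b, b, b, b), mix(a, a, a, b, b, h(h(a, a, a), b, b)), mix(a, a, b)), h(mix(b, b), h(b, b, a), mix(a, b))), h(mix(a, a, b, b, b), mix(a, a, b, b, h(a, a, b), h(b, a, b)), h(mix(a, b, b), mix(a, b, b), mix(a, a))), h(mix(a, a, a, a, a, b), a, a))), a, b)
R4 matches:  uses a, a, h(h(a, a, a), b, b);  w := b, y := h(a, a, a)
Result:  h(mix(a, h(h(h(mix(a, a, a, a), h(a, a, a), mix(a, b, b)), h(mix(b, b, b, b), mix(a, b, b, b), mix(a, a, b)), h(mix(b, b), h(b, b, a), mix(a, b))), h(mix(a, a, b, b, b), mix(a, a, b, b, h(a, a, b), h(b, a, b)), h(mix(a, b, b), mix(a, b, b), mix(a, a))), h(mix(a, a, a, a, a, b), a, a))), a, b)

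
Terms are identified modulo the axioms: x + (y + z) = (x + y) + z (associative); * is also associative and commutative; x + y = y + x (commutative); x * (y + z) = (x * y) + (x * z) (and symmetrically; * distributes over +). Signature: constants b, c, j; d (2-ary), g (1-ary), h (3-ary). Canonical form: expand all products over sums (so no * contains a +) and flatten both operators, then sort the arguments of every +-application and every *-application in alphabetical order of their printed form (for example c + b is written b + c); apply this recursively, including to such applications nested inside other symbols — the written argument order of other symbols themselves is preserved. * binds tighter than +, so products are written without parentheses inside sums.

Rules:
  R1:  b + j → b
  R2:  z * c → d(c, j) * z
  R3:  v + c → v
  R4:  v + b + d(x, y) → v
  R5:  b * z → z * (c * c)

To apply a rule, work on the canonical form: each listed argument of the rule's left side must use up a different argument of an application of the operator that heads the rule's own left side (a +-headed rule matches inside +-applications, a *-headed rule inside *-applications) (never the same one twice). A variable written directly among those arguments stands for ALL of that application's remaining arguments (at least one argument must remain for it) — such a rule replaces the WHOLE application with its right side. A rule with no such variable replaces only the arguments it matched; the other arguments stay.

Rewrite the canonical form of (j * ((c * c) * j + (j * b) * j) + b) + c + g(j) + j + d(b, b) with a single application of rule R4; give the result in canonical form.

Answer: b * j * j * j + c + c * c * j * j + g(j) + j

Derivation:
Canonical form:  b + b * j * j * j + c + c * c * j * j + d(b, b) + g(j) + j
R4 matches:  uses b, d(b, b);  v := b * j * j * j + c + c * c * j * j + g(j) + j, x := b, y := b
The variable takes the whole remainder — replace the entire application.
Giving:  b * j * j * j + c + c * c * j * j + g(j) + j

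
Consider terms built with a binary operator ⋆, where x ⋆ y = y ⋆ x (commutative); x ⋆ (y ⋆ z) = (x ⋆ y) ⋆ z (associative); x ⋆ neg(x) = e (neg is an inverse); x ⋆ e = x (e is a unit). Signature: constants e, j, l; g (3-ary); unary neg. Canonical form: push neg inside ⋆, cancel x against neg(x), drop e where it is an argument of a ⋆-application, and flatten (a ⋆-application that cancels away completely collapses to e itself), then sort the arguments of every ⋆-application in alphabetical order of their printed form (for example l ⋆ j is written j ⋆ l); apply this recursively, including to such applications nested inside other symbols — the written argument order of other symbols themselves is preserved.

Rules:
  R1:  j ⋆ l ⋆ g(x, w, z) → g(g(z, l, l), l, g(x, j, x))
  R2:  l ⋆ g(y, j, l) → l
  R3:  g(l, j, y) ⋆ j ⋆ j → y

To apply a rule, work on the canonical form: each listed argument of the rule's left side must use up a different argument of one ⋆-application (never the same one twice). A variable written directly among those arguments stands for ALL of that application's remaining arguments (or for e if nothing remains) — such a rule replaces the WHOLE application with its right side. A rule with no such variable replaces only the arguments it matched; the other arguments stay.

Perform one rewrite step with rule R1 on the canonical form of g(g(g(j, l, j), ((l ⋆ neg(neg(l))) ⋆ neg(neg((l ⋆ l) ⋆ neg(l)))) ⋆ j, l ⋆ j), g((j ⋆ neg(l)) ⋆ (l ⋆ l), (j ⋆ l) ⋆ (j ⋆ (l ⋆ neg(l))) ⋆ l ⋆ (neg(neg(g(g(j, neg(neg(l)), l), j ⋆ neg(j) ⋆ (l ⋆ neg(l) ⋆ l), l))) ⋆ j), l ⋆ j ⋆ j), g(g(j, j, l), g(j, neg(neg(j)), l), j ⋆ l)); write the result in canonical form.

Answer: g(g(g(j, l, j), j ⋆ l ⋆ l ⋆ l, j ⋆ l), g(j ⋆ l, g(g(l, l, l), l, g(g(j, l, l), j, g(j, l, l))) ⋆ j ⋆ j ⋆ l, j ⋆ j ⋆ l), g(g(j, j, l), g(j, j, l), j ⋆ l))

Derivation:
Canonical form:  g(g(g(j, l, j), j ⋆ l ⋆ l ⋆ l, j ⋆ l), g(j ⋆ l, g(g(j, l, l), l, l) ⋆ j ⋆ j ⋆ j ⋆ l ⋆ l, j ⋆ j ⋆ l), g(g(j, j, l), g(j, j, l), j ⋆ l))
Match R1:  consume g(g(j, l, l), l, l), j, l;  w := l, x := g(j, l, l), z := l
Result:  g(g(g(j, l, j), j ⋆ l ⋆ l ⋆ l, j ⋆ l), g(j ⋆ l, g(g(l, l, l), l, g(g(j, l, l), j, g(j, l, l))) ⋆ j ⋆ j ⋆ l, j ⋆ j ⋆ l), g(g(j, j, l), g(j, j, l), j ⋆ l))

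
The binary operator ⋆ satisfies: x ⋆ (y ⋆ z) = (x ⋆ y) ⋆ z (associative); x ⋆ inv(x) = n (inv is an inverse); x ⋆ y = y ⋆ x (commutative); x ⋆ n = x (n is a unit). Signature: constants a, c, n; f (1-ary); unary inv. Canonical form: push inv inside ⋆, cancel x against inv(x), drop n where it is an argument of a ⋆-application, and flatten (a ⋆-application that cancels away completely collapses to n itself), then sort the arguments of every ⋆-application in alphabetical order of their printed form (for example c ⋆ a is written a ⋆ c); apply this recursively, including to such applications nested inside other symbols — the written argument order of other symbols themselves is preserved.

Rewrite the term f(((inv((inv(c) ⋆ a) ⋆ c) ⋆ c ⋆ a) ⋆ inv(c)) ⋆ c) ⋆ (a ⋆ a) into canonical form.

Push inv inside:  distribute inv over ⋆ and collapse double inv
Combine occurrences:  f(c) ⋆ a ⋆ a
Order the arguments:  a ⋆ a ⋆ f(c)

Answer: a ⋆ a ⋆ f(c)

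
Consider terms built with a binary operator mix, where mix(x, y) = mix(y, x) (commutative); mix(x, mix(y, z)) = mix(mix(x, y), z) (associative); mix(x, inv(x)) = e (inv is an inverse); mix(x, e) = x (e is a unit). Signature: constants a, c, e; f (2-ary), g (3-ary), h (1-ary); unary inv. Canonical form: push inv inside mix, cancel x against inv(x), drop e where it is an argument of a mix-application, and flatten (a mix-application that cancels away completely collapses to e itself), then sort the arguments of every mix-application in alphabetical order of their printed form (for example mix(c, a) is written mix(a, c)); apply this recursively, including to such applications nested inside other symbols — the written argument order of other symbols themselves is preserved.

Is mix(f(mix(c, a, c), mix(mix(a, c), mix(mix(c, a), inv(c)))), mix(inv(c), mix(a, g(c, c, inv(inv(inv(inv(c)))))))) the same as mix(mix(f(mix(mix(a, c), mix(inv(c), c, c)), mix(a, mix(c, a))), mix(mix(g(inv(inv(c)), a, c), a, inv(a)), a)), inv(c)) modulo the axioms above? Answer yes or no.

Answer: no — mix(a, f(mix(a, c, c), mix(a, a, c)), g(c, c, c), inv(c)) vs mix(a, f(mix(a, c, c), mix(a, a, c)), g(c, a, c), inv(c))

Derivation:
Left:  mix(f(mix(c, a, c), mix(mix(a, c), mix(mix(c, a), inv(c)))), mix(inv(c), mix(a, g(c, c, inv(inv(inv(inv(c))))))))
  Push inv inside:  distribute inv over mix and collapse double inv
  Collect:  mix(f(mix(a, c, c), mix(a, a, c)), inv(c), a, g(c, c, c))
  Sort:  mix(a, f(mix(a, c, c), mix(a, a, c)), g(c, c, c), inv(c))
Right:  mix(mix(f(mix(mix(a, c), mix(inv(c), c, c)), mix(a, mix(c, a))), mix(mix(g(inv(inv(c)), a, c), a, inv(a)), a)), inv(c))
  Push inv inside:  distribute inv over mix and collapse double inv
  Combine occurrences:  mix(f(mix(a, c, c), mix(a, a, c)), g(c, a, c), a, inv(c))
  Sort:  mix(a, f(mix(a, c, c), mix(a, a, c)), g(c, a, c), inv(c))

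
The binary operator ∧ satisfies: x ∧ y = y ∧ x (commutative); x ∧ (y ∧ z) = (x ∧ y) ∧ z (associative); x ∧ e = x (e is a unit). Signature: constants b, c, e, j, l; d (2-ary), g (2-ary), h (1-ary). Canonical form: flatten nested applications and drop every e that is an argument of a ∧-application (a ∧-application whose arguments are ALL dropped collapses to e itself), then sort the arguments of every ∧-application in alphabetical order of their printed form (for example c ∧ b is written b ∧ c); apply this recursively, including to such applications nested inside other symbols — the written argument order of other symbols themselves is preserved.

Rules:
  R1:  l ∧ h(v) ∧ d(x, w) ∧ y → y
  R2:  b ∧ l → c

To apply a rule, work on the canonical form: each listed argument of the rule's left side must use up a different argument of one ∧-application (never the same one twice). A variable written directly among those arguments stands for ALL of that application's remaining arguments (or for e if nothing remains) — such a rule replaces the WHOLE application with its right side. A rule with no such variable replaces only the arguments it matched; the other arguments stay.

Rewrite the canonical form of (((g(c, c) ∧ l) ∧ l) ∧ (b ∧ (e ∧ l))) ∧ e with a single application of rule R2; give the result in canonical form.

Answer: c ∧ g(c, c) ∧ l ∧ l

Derivation:
Canonical form:  b ∧ g(c, c) ∧ l ∧ l ∧ l
Apply R2:  consuming b, l
Result:  c ∧ g(c, c) ∧ l ∧ l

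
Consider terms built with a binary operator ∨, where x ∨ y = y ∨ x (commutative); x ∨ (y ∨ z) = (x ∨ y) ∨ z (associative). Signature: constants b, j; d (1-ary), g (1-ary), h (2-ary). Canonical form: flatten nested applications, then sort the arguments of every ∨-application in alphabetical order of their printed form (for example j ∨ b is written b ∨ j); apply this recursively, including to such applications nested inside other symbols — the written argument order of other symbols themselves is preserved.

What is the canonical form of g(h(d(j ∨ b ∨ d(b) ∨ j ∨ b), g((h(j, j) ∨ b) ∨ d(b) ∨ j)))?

Answer: g(h(d(b ∨ b ∨ d(b) ∨ j ∨ j), g(b ∨ d(b) ∨ h(j, j) ∨ j)))

Derivation:
Descend into:  (h(j, j) ∨ b) ∨ d(b) ∨ j
Flatten:  h(j, j) ∨ b ∨ d(b) ∨ j
Sort arguments:  b ∨ d(b) ∨ h(j, j) ∨ j
Put back:  g(h(d(b ∨ b ∨ d(b) ∨ j ∨ j), g(b ∨ d(b) ∨ h(j, j) ∨ j)))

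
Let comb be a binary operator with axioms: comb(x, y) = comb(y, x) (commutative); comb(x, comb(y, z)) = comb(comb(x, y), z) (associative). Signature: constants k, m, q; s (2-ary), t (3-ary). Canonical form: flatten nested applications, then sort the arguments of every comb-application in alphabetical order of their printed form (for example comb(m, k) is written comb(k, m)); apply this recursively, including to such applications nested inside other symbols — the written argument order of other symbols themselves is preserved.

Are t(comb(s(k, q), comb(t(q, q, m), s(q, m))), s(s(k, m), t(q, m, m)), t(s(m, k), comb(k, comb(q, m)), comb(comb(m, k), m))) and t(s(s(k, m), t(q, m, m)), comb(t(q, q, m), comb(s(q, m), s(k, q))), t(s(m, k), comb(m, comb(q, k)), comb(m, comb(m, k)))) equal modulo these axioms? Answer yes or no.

Left:  t(comb(s(k, q), comb(t(q, q, m), s(q, m))), s(s(k, m), t(q, m, m)), t(s(m, k), comb(k, comb(q, m)), comb(comb(m, k), m)))
  Work inside:  comb(s(k, q), comb(t(q, q, m), s(q, m)))
  Flatten:  comb(s(k, q), t(q, q, m), s(q, m))
  Sort arguments:  comb(s(k, q), s(q, m), t(q, q, m))
  Reassemble:  t(comb(s(k, q), s(q, m), t(q, q, m)), s(s(k, m), t(q, m, m)), t(s(m, k), comb(k, m, q), comb(k, m, m)))
Right:  t(s(s(k, m), t(q, m, m)), comb(t(q, q, m), comb(s(q, m), s(k, q))), t(s(m, k), comb(m, comb(q, k)), comb(m, comb(m, k))))
  Descend into:  comb(t(q, q, m), comb(s(q, m), s(k, q)))
  Merge nested applications:  comb(t(q, q, m), s(q, m), s(k, q))
  Sort arguments:  comb(s(k, q), s(q, m), t(q, q, m))
  Reassemble:  t(s(s(k, m), t(q, m, m)), comb(s(k, q), s(q, m), t(q, q, m)), t(s(m, k), comb(k, m, q), comb(k, m, m)))

Answer: no — t(comb(s(k, q), s(q, m), t(q, q, m)), s(s(k, m), t(q, m, m)), t(s(m, k), comb(k, m, q), comb(k, m, m))) vs t(s(s(k, m), t(q, m, m)), comb(s(k, q), s(q, m), t(q, q, m)), t(s(m, k), comb(k, m, q), comb(k, m, m)))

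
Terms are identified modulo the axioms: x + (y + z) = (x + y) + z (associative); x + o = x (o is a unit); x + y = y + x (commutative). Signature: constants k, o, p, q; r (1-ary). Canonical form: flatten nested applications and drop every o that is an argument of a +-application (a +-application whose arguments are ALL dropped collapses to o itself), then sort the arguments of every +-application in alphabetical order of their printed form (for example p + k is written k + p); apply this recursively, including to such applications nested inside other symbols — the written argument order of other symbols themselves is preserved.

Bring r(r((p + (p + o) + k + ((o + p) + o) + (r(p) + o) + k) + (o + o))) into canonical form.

Focus inside:  (p + (p + o) + k + ((o + p) + o) + (r(p) + o) + k) + (o + o)
Un-nest:  p + p + o + k + o + p + o + r(p) + o + k + o + o
Unit:  drop o (×6)
Sort arguments:  k + k + p + p + p + r(p)
Reassemble:  r(r(k + k + p + p + p + r(p)))

Answer: r(r(k + k + p + p + p + r(p)))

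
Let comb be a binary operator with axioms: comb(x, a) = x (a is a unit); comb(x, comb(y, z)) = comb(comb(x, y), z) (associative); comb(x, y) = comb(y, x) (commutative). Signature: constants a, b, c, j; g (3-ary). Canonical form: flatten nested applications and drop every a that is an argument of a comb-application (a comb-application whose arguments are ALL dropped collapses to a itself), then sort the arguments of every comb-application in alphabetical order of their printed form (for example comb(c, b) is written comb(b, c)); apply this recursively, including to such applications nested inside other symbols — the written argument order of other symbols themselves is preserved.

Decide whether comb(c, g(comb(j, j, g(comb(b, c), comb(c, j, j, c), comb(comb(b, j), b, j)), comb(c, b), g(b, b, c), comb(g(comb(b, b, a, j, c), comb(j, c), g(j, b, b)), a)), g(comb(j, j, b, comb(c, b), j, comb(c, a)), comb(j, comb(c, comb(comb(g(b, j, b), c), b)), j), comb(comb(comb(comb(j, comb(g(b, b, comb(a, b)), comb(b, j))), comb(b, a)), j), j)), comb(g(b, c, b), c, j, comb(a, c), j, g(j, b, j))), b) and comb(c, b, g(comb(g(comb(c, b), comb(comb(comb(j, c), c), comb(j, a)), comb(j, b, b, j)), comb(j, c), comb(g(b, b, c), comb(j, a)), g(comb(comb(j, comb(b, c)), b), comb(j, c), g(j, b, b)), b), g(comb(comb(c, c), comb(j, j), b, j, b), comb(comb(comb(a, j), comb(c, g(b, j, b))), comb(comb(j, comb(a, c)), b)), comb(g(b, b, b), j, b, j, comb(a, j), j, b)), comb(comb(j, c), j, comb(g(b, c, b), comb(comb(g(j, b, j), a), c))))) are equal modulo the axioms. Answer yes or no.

Left:  comb(c, g(comb(j, j, g(comb(b, c), comb(c, j, j, c), comb(comb(b, j), b, j)), comb(c, b), g(b, b, c), comb(g(comb(b, b, a, j, c), comb(j, c), g(j, b, b)), a)), g(comb(j, j, b, comb(c, b), j, comb(c, a)), comb(j, comb(c, comb(comb(g(b, j, b), c), b)), j), comb(comb(comb(comb(j, comb(g(b, b, comb(a, b)), comb(b, j))), comb(b, a)), j), j)), comb(g(b, c, b), c, j, comb(a, c), j, g(j, b, j))), b)
  Inside:  g(comb(j, j, g(comb(b, c), comb(c, j, j, c), comb(comb(b, j), b, j)), comb(c, b), g(b, b, c), comb(g(comb(b, b, a, j, c), comb(j, c), g(j, b, b)), a)), g(comb(j, j, b, comb(c, b), j, comb(c, a)), comb(j, comb(c, comb(comb(g(b, j, b), c), b)), j), comb(comb(comb(comb(j, comb(g(b, b, comb(a, b)), comb(b, j))), comb(b, a)), j), j)), comb(g(b, c, b), c, j, comb(a, c), j, g(j, b, j)))  →  g(comb(b, c, g(b, b, c), g(comb(b, b, c, j), comb(c, j), g(j, b, b)), g(comb(b, c), comb(c, c, j, j), comb(b, b, j, j)), j, j), g(comb(b, b, c, c, j, j, j), comb(b, c, c, g(b, j, b), j, j), comb(b, b, g(b, b, b), j, j, j, j)), comb(c, c, g(b, c, b), g(j, b, j), j, j))
  Sort arguments:  comb(b, c, g(comb(b, c, g(b, b, c), g(comb(b, b, c, j), comb(c, j), g(j, b, b)), g(comb(b, c), comb(c, c, j, j), comb(b, b, j, j)), j, j), g(comb(b, b, c, c, j, j, j), comb(b, c, c, g(b, j, b), j, j), comb(b, b, g(b, b, b), j, j, j, j)), comb(c, c, g(b, c, b), g(j, b, j), j, j)))
Right:  comb(c, b, g(comb(g(comb(c, b), comb(comb(comb(j, c), c), comb(j, a)), comb(j, b, b, j)), comb(j, c), comb(g(b, b, c), comb(j, a)), g(comb(comb(j, comb(b, c)), b), comb(j, c), g(j, b, b)), b), g(comb(comb(c, c), comb(j, j), b, j, b), comb(comb(comb(a, j), comb(c, g(b, j, b))), comb(comb(j, comb(a, c)), b)), comb(g(b, b, b), j, b, j, comb(a, j), j, b)), comb(comb(j, c), j, comb(g(b, c, b), comb(comb(g(j, b, j), a), c)))))
  Canonicalize subterm:  g(comb(g(comb(c, b), comb(comb(comb(j, c), c), comb(j, a)), comb(j, b, b, j)), comb(j, c), comb(g(b, b, c), comb(j, a)), g(comb(comb(j, comb(b, c)), b), comb(j, c), g(j, b, b)), b), g(comb(comb(c, c), comb(j, j), b, j, b), comb(comb(comb(a, j), comb(c, g(b, j, b))), comb(comb(j, comb(a, c)), b)), comb(g(b, b, b), j, b, j, comb(a, j), j, b)), comb(comb(j, c), j, comb(g(b, c, b), comb(comb(g(j, b, j), a), c))))  →  g(comb(b, c, g(b, b, c), g(comb(b, b, c, j), comb(c, j), g(j, b, b)), g(comb(b, c), comb(c, c, j, j), comb(b, b, j, j)), j, j), g(comb(b, b, c, c, j, j, j), comb(b, c, c, g(b, j, b), j, j), comb(b, b, g(b, b, b), j, j, j, j)), comb(c, c, g(b, c, b), g(j, b, j), j, j))
  Sort:  comb(b, c, g(comb(b, c, g(b, b, c), g(comb(b, b, c, j), comb(c, j), g(j, b, b)), g(comb(b, c), comb(c, c, j, j), comb(b, b, j, j)), j, j), g(comb(b, b, c, c, j, j, j), comb(b, c, c, g(b, j, b), j, j), comb(b, b, g(b, b, b), j, j, j, j)), comb(c, c, g(b, c, b), g(j, b, j), j, j)))

Answer: yes — both canonical forms are comb(b, c, g(comb(b, c, g(b, b, c), g(comb(b, b, c, j), comb(c, j), g(j, b, b)), g(comb(b, c), comb(c, c, j, j), comb(b, b, j, j)), j, j), g(comb(b, b, c, c, j, j, j), comb(b, c, c, g(b, j, b), j, j), comb(b, b, g(b, b, b), j, j, j, j)), comb(c, c, g(b, c, b), g(j, b, j), j, j)))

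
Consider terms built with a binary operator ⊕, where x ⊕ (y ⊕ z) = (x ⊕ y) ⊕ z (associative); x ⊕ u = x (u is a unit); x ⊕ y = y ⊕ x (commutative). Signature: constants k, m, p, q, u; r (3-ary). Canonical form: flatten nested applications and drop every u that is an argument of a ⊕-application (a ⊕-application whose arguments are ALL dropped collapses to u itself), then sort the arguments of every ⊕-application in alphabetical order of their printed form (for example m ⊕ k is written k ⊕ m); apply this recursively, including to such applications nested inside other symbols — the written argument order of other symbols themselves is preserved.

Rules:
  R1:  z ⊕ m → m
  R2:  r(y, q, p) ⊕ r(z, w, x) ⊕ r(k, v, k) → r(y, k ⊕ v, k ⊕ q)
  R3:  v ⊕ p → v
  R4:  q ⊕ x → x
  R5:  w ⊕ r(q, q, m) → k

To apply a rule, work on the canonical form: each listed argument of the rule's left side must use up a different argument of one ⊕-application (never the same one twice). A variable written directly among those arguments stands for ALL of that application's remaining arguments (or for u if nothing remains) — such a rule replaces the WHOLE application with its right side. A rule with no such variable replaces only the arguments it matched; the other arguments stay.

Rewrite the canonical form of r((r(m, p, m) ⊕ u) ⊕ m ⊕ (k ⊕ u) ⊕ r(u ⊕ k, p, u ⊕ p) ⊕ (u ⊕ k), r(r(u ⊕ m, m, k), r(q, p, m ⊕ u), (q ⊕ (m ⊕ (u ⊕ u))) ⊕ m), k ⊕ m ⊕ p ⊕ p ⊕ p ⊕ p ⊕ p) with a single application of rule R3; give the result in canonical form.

Canonical form:  r(k ⊕ k ⊕ m ⊕ r(k, p, p) ⊕ r(m, p, m), r(r(m, m, k), r(q, p, m), m ⊕ m ⊕ q), k ⊕ m ⊕ p ⊕ p ⊕ p ⊕ p ⊕ p)
Apply R3:  consuming p;  v := k ⊕ m ⊕ p ⊕ p ⊕ p ⊕ p
Every leftover argument binds to the variable; the entire application is replaced.
New term:  r(k ⊕ k ⊕ m ⊕ r(k, p, p) ⊕ r(m, p, m), r(r(m, m, k), r(q, p, m), m ⊕ m ⊕ q), k ⊕ m ⊕ p ⊕ p ⊕ p ⊕ p)

Answer: r(k ⊕ k ⊕ m ⊕ r(k, p, p) ⊕ r(m, p, m), r(r(m, m, k), r(q, p, m), m ⊕ m ⊕ q), k ⊕ m ⊕ p ⊕ p ⊕ p ⊕ p)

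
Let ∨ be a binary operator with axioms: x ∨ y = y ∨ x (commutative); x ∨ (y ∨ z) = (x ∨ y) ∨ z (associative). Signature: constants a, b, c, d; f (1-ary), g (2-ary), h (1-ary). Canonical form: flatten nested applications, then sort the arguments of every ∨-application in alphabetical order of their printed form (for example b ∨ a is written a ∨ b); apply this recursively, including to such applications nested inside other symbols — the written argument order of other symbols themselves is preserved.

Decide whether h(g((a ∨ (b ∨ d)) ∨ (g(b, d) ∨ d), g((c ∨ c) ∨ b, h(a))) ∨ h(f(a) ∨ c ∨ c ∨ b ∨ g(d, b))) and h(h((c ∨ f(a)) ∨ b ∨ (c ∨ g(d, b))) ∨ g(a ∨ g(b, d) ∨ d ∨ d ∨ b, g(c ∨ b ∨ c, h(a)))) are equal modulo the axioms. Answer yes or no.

Left:  h(g((a ∨ (b ∨ d)) ∨ (g(b, d) ∨ d), g((c ∨ c) ∨ b, h(a))) ∨ h(f(a) ∨ c ∨ c ∨ b ∨ g(d, b)))
  Focus inside:  g((a ∨ (b ∨ d)) ∨ (g(b, d) ∨ d), g((c ∨ c) ∨ b, h(a))) ∨ h(f(a) ∨ c ∨ c ∨ b ∨ g(d, b))
  Simplify inside:  g((a ∨ (b ∨ d)) ∨ (g(b, d) ∨ d), g((c ∨ c) ∨ b, h(a)))  →  g(a ∨ b ∨ d ∨ d ∨ g(b, d), g(b ∨ c ∨ c, h(a)))
  Inside:  h(f(a) ∨ c ∨ c ∨ b ∨ g(d, b))  →  h(b ∨ c ∨ c ∨ f(a) ∨ g(d, b))
  Order the arguments:  g(a ∨ b ∨ d ∨ d ∨ g(b, d), g(b ∨ c ∨ c, h(a))) ∨ h(b ∨ c ∨ c ∨ f(a) ∨ g(d, b))
  Rebuild:  h(g(a ∨ b ∨ d ∨ d ∨ g(b, d), g(b ∨ c ∨ c, h(a))) ∨ h(b ∨ c ∨ c ∨ f(a) ∨ g(d, b)))
Right:  h(h((c ∨ f(a)) ∨ b ∨ (c ∨ g(d, b))) ∨ g(a ∨ g(b, d) ∨ d ∨ d ∨ b, g(c ∨ b ∨ c, h(a))))
  Work inside:  h((c ∨ f(a)) ∨ b ∨ (c ∨ g(d, b))) ∨ g(a ∨ g(b, d) ∨ d ∨ d ∨ b, g(c ∨ b ∨ c, h(a)))
  Inside:  h((c ∨ f(a)) ∨ b ∨ (c ∨ g(d, b)))  →  h(b ∨ c ∨ c ∨ f(a) ∨ g(d, b))
  Canonicalize subterm:  g(a ∨ g(b, d) ∨ d ∨ d ∨ b, g(c ∨ b ∨ c, h(a)))  →  g(a ∨ b ∨ d ∨ d ∨ g(b, d), g(b ∨ c ∨ c, h(a)))
  Sort:  g(a ∨ b ∨ d ∨ d ∨ g(b, d), g(b ∨ c ∨ c, h(a))) ∨ h(b ∨ c ∨ c ∨ f(a) ∨ g(d, b))
  Reassemble:  h(g(a ∨ b ∨ d ∨ d ∨ g(b, d), g(b ∨ c ∨ c, h(a))) ∨ h(b ∨ c ∨ c ∨ f(a) ∨ g(d, b)))

Answer: yes — both canonical forms are h(g(a ∨ b ∨ d ∨ d ∨ g(b, d), g(b ∨ c ∨ c, h(a))) ∨ h(b ∨ c ∨ c ∨ f(a) ∨ g(d, b)))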